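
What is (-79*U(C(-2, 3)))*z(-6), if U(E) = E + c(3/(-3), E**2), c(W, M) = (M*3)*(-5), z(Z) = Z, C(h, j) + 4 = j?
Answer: -7584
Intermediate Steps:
C(h, j) = -4 + j
c(W, M) = -15*M (c(W, M) = (3*M)*(-5) = -15*M)
U(E) = E - 15*E**2
(-79*U(C(-2, 3)))*z(-6) = -79*(-4 + 3)*(1 - 15*(-4 + 3))*(-6) = -(-79)*(1 - 15*(-1))*(-6) = -(-79)*(1 + 15)*(-6) = -(-79)*16*(-6) = -79*(-16)*(-6) = 1264*(-6) = -7584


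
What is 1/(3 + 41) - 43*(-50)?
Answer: 94601/44 ≈ 2150.0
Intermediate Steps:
1/(3 + 41) - 43*(-50) = 1/44 + 2150 = 94601/44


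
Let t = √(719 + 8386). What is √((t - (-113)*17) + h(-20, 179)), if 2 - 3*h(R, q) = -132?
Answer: √(17691 + 9*√9105)/3 ≈ 45.399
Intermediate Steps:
h(R, q) = 134/3 (h(R, q) = ⅔ - ⅓*(-132) = ⅔ + 44 = 134/3)
t = √9105 ≈ 95.420
√((t - (-113)*17) + h(-20, 179)) = √((√9105 - (-113)*17) + 134/3) = √((√9105 - 1*(-1921)) + 134/3) = √((√9105 + 1921) + 134/3) = √((1921 + √9105) + 134/3) = √(5897/3 + √9105)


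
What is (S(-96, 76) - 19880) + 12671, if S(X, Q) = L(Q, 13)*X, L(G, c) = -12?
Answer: -6057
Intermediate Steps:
S(X, Q) = -12*X
(S(-96, 76) - 19880) + 12671 = (-12*(-96) - 19880) + 12671 = (1152 - 19880) + 12671 = -18728 + 12671 = -6057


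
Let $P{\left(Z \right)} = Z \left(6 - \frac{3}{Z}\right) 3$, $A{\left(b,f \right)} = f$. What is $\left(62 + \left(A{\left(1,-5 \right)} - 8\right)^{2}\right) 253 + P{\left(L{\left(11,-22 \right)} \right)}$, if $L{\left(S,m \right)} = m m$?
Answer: $67146$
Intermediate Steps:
$L{\left(S,m \right)} = m^{2}$
$P{\left(Z \right)} = Z \left(18 - \frac{9}{Z}\right)$
$\left(62 + \left(A{\left(1,-5 \right)} - 8\right)^{2}\right) 253 + P{\left(L{\left(11,-22 \right)} \right)} = \left(62 + \left(-5 - 8\right)^{2}\right) 253 - \left(9 - 18 \left(-22\right)^{2}\right) = \left(62 + \left(-13\right)^{2}\right) 253 + \left(-9 + 18 \cdot 484\right) = \left(62 + 169\right) 253 + \left(-9 + 8712\right) = 231 \cdot 253 + 8703 = 58443 + 8703 = 67146$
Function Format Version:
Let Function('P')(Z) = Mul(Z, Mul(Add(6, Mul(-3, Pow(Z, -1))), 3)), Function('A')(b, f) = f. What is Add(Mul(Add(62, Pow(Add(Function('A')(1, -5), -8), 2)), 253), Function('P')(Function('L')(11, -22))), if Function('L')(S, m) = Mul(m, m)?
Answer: 67146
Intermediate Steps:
Function('L')(S, m) = Pow(m, 2)
Function('P')(Z) = Mul(Z, Add(18, Mul(-9, Pow(Z, -1))))
Add(Mul(Add(62, Pow(Add(Function('A')(1, -5), -8), 2)), 253), Function('P')(Function('L')(11, -22))) = Add(Mul(Add(62, Pow(Add(-5, -8), 2)), 253), Add(-9, Mul(18, Pow(-22, 2)))) = Add(Mul(Add(62, Pow(-13, 2)), 253), Add(-9, Mul(18, 484))) = Add(Mul(Add(62, 169), 253), Add(-9, 8712)) = Add(Mul(231, 253), 8703) = Add(58443, 8703) = 67146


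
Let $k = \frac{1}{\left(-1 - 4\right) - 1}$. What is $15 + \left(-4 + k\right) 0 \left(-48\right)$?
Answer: $15$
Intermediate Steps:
$k = - \frac{1}{6}$ ($k = \frac{1}{\left(-1 - 4\right) - 1} = \frac{1}{-5 - 1} = \frac{1}{-6} = - \frac{1}{6} \approx -0.16667$)
$15 + \left(-4 + k\right) 0 \left(-48\right) = 15 + \left(-4 - \frac{1}{6}\right) 0 \left(-48\right) = 15 + \left(- \frac{25}{6}\right) 0 \left(-48\right) = 15 + 0 \left(-48\right) = 15 + 0 = 15$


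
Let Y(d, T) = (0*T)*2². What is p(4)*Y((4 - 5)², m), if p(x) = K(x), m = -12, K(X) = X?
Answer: 0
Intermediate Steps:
p(x) = x
Y(d, T) = 0 (Y(d, T) = 0*4 = 0)
p(4)*Y((4 - 5)², m) = 4*0 = 0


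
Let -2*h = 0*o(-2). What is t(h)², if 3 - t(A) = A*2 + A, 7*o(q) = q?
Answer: 9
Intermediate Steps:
o(q) = q/7
h = 0 (h = -0*(⅐)*(-2) = -0*(-2)/7 = -½*0 = 0)
t(A) = 3 - 3*A (t(A) = 3 - (A*2 + A) = 3 - (2*A + A) = 3 - 3*A)
t(h)² = (3 - 3*0)² = (3 + 0)² = 3² = 9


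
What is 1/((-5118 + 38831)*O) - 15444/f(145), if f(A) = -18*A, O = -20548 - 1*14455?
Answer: 34913385073/5900280695 ≈ 5.9172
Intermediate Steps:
O = -35003 (O = -20548 - 14455 = -35003)
1/((-5118 + 38831)*O) - 15444/f(145) = 1/((-5118 + 38831)*(-35003)) - 15444/((-18*145)) = -1/35003/33713 - 15444/(-2610) = (1/33713)*(-1/35003) - 15444*(-1/2610) = -1/1180056139 + 858/145 = 34913385073/5900280695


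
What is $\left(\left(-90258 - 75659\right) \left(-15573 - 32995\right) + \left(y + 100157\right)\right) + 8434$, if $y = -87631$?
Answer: $8058277816$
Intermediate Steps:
$\left(\left(-90258 - 75659\right) \left(-15573 - 32995\right) + \left(y + 100157\right)\right) + 8434 = \left(\left(-90258 - 75659\right) \left(-15573 - 32995\right) + \left(-87631 + 100157\right)\right) + 8434 = \left(\left(-165917\right) \left(-48568\right) + 12526\right) + 8434 = \left(8058256856 + 12526\right) + 8434 = 8058269382 + 8434 = 8058277816$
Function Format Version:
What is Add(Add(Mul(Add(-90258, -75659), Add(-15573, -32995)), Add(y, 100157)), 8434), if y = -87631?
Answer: 8058277816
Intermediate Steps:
Add(Add(Mul(Add(-90258, -75659), Add(-15573, -32995)), Add(y, 100157)), 8434) = Add(Add(Mul(Add(-90258, -75659), Add(-15573, -32995)), Add(-87631, 100157)), 8434) = Add(Add(Mul(-165917, -48568), 12526), 8434) = Add(Add(8058256856, 12526), 8434) = Add(8058269382, 8434) = 8058277816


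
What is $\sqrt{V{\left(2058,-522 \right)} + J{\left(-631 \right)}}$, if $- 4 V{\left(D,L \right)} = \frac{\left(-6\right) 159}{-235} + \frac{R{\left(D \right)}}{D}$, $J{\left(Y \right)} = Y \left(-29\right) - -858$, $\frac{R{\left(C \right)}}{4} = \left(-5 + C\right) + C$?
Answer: $\frac{2 \sqrt{5714386395690}}{34545} \approx 138.4$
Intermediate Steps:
$R{\left(C \right)} = -20 + 8 C$ ($R{\left(C \right)} = 4 \left(\left(-5 + C\right) + C\right) = 4 \left(-5 + 2 C\right) = -20 + 8 C$)
$J{\left(Y \right)} = 858 - 29 Y$ ($J{\left(Y \right)} = - 29 Y + 858 = 858 - 29 Y$)
$V{\left(D,L \right)} = - \frac{477}{470} - \frac{-20 + 8 D}{4 D}$ ($V{\left(D,L \right)} = - \frac{\frac{\left(-6\right) 159}{-235} + \frac{-20 + 8 D}{D}}{4} = - \frac{\left(-954\right) \left(- \frac{1}{235}\right) + \frac{-20 + 8 D}{D}}{4} = - \frac{\frac{954}{235} + \frac{-20 + 8 D}{D}}{4} = - \frac{477}{470} - \frac{-20 + 8 D}{4 D}$)
$\sqrt{V{\left(2058,-522 \right)} + J{\left(-631 \right)}} = \sqrt{\left(- \frac{1417}{470} + \frac{5}{2058}\right) + \left(858 - -18299\right)} = \sqrt{\left(- \frac{1417}{470} + 5 \cdot \frac{1}{2058}\right) + \left(858 + 18299\right)} = \sqrt{\left(- \frac{1417}{470} + \frac{5}{2058}\right) + 19157} = \sqrt{- \frac{728459}{241815} + 19157} = \sqrt{\frac{4631721496}{241815}} = \frac{2 \sqrt{5714386395690}}{34545}$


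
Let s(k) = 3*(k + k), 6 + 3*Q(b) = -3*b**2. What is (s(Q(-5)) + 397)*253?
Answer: 59455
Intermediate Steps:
Q(b) = -2 - b**2 (Q(b) = -2 + (-3*b**2)/3 = -2 - b**2)
s(k) = 6*k (s(k) = 3*(2*k) = 6*k)
(s(Q(-5)) + 397)*253 = (6*(-2 - 1*(-5)**2) + 397)*253 = (6*(-2 - 1*25) + 397)*253 = (6*(-2 - 25) + 397)*253 = (6*(-27) + 397)*253 = (-162 + 397)*253 = 235*253 = 59455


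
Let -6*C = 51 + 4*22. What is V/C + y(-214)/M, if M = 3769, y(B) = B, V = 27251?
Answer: -616283860/523891 ≈ -1176.4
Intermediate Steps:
C = -139/6 (C = -(51 + 4*22)/6 = -(51 + 88)/6 = -⅙*139 = -139/6 ≈ -23.167)
V/C + y(-214)/M = 27251/(-139/6) - 214/3769 = 27251*(-6/139) - 214*1/3769 = -163506/139 - 214/3769 = -616283860/523891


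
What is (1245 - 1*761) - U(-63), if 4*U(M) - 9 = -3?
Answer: 965/2 ≈ 482.50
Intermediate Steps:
U(M) = 3/2 (U(M) = 9/4 + (¼)*(-3) = 9/4 - ¾ = 3/2)
(1245 - 1*761) - U(-63) = (1245 - 1*761) - 1*3/2 = (1245 - 761) - 3/2 = 484 - 3/2 = 965/2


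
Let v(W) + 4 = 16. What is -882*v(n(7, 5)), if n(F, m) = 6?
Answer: -10584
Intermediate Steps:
v(W) = 12 (v(W) = -4 + 16 = 12)
-882*v(n(7, 5)) = -882*12 = -10584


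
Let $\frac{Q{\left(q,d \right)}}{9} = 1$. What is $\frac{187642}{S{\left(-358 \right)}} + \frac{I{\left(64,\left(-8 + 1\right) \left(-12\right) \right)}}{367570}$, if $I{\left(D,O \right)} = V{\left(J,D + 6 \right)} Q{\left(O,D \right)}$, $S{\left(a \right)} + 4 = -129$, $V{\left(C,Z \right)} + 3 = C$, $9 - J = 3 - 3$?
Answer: $- \frac{4926540197}{3491915} \approx -1410.8$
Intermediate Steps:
$Q{\left(q,d \right)} = 9$ ($Q{\left(q,d \right)} = 9 \cdot 1 = 9$)
$J = 9$ ($J = 9 - \left(3 - 3\right) = 9 - 0 = 9 + 0 = 9$)
$V{\left(C,Z \right)} = -3 + C$
$S{\left(a \right)} = -133$ ($S{\left(a \right)} = -4 - 129 = -133$)
$I{\left(D,O \right)} = 54$ ($I{\left(D,O \right)} = \left(-3 + 9\right) 9 = 6 \cdot 9 = 54$)
$\frac{187642}{S{\left(-358 \right)}} + \frac{I{\left(64,\left(-8 + 1\right) \left(-12\right) \right)}}{367570} = \frac{187642}{-133} + \frac{54}{367570} = 187642 \left(- \frac{1}{133}\right) + 54 \cdot \frac{1}{367570} = - \frac{26806}{19} + \frac{27}{183785} = - \frac{4926540197}{3491915}$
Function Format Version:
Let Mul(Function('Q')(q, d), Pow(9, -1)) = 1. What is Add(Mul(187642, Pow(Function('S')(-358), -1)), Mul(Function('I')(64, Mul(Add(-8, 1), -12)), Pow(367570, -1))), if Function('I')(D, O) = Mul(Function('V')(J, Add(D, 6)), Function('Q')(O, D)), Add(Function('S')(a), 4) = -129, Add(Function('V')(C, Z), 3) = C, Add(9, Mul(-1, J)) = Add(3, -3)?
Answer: Rational(-4926540197, 3491915) ≈ -1410.8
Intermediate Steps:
Function('Q')(q, d) = 9 (Function('Q')(q, d) = Mul(9, 1) = 9)
J = 9 (J = Add(9, Mul(-1, Add(3, -3))) = Add(9, Mul(-1, 0)) = Add(9, 0) = 9)
Function('V')(C, Z) = Add(-3, C)
Function('S')(a) = -133 (Function('S')(a) = Add(-4, -129) = -133)
Function('I')(D, O) = 54 (Function('I')(D, O) = Mul(Add(-3, 9), 9) = Mul(6, 9) = 54)
Add(Mul(187642, Pow(Function('S')(-358), -1)), Mul(Function('I')(64, Mul(Add(-8, 1), -12)), Pow(367570, -1))) = Add(Mul(187642, Pow(-133, -1)), Mul(54, Pow(367570, -1))) = Add(Mul(187642, Rational(-1, 133)), Mul(54, Rational(1, 367570))) = Add(Rational(-26806, 19), Rational(27, 183785)) = Rational(-4926540197, 3491915)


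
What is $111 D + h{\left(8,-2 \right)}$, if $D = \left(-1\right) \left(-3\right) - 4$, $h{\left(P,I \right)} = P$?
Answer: $-103$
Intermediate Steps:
$D = -1$ ($D = 3 - 4 = -1$)
$111 D + h{\left(8,-2 \right)} = 111 \left(-1\right) + 8 = -111 + 8 = -103$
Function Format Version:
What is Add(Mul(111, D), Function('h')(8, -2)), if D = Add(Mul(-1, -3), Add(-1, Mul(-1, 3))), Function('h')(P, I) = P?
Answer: -103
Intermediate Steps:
D = -1 (D = Add(3, Add(-1, -3)) = Add(3, -4) = -1)
Add(Mul(111, D), Function('h')(8, -2)) = Add(Mul(111, -1), 8) = Add(-111, 8) = -103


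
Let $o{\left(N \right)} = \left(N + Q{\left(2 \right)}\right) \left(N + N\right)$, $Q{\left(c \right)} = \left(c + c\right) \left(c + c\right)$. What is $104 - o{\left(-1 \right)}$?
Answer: $134$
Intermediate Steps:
$Q{\left(c \right)} = 4 c^{2}$ ($Q{\left(c \right)} = 2 c 2 c = 4 c^{2}$)
$o{\left(N \right)} = 2 N \left(16 + N\right)$ ($o{\left(N \right)} = \left(N + 4 \cdot 2^{2}\right) \left(N + N\right) = \left(N + 4 \cdot 4\right) 2 N = \left(N + 16\right) 2 N = \left(16 + N\right) 2 N = 2 N \left(16 + N\right)$)
$104 - o{\left(-1 \right)} = 104 - 2 \left(-1\right) \left(16 - 1\right) = 104 - 2 \left(-1\right) 15 = 104 - -30 = 104 + 30 = 134$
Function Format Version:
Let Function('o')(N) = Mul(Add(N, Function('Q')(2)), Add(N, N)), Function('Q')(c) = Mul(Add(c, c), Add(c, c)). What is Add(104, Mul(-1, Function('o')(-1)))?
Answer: 134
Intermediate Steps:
Function('Q')(c) = Mul(4, Pow(c, 2)) (Function('Q')(c) = Mul(Mul(2, c), Mul(2, c)) = Mul(4, Pow(c, 2)))
Function('o')(N) = Mul(2, N, Add(16, N)) (Function('o')(N) = Mul(Add(N, Mul(4, Pow(2, 2))), Add(N, N)) = Mul(Add(N, Mul(4, 4)), Mul(2, N)) = Mul(Add(N, 16), Mul(2, N)) = Mul(Add(16, N), Mul(2, N)) = Mul(2, N, Add(16, N)))
Add(104, Mul(-1, Function('o')(-1))) = Add(104, Mul(-1, Mul(2, -1, Add(16, -1)))) = Add(104, Mul(-1, Mul(2, -1, 15))) = Add(104, Mul(-1, -30)) = Add(104, 30) = 134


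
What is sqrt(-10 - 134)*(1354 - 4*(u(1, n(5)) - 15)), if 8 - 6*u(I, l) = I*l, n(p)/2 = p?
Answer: 16984*I ≈ 16984.0*I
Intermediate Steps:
n(p) = 2*p
u(I, l) = 4/3 - I*l/6
sqrt(-10 - 134)*(1354 - 4*(u(1, n(5)) - 15)) = sqrt(-10 - 134)*(1354 - 4*((4/3 - 1/6*1*2*5) - 15)) = sqrt(-144)*(1354 - 4*((4/3 - 1/6*1*10) - 15)) = (12*I)*(1354 - 4*((4/3 - 5/3) - 15)) = (12*I)*(1354 - 4*(-1/3 - 15)) = (12*I)*(1354 - 4*(-46/3)) = (12*I)*(1354 + 184/3) = (12*I)*(4246/3) = 16984*I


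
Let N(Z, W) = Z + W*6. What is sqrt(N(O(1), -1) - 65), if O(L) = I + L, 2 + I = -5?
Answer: I*sqrt(77) ≈ 8.775*I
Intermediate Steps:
I = -7 (I = -2 - 5 = -7)
O(L) = -7 + L
N(Z, W) = Z + 6*W
sqrt(N(O(1), -1) - 65) = sqrt(((-7 + 1) + 6*(-1)) - 65) = sqrt((-6 - 6) - 65) = sqrt(-12 - 65) = sqrt(-77) = I*sqrt(77)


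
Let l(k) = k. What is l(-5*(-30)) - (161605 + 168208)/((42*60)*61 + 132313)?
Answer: 3870467/26003 ≈ 148.85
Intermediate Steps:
l(-5*(-30)) - (161605 + 168208)/((42*60)*61 + 132313) = -5*(-30) - (161605 + 168208)/((42*60)*61 + 132313) = 150 - 329813/(2520*61 + 132313) = 150 - 329813/(153720 + 132313) = 150 - 329813/286033 = 150 - 1*29983/26003 = 150 - 29983/26003 = 3870467/26003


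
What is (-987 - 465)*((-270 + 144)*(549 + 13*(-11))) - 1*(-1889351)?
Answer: 76167863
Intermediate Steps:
(-987 - 465)*((-270 + 144)*(549 + 13*(-11))) - 1*(-1889351) = -(-182952)*(549 - 143) + 1889351 = -(-182952)*406 + 1889351 = -1452*(-51156) + 1889351 = 74278512 + 1889351 = 76167863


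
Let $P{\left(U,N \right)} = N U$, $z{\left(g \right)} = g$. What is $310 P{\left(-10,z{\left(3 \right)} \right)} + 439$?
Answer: $-8861$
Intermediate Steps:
$310 P{\left(-10,z{\left(3 \right)} \right)} + 439 = 310 \cdot 3 \left(-10\right) + 439 = 310 \left(-30\right) + 439 = -9300 + 439 = -8861$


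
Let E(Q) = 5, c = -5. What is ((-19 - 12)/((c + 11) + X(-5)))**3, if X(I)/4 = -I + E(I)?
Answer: -29791/97336 ≈ -0.30606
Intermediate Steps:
X(I) = 20 - 4*I (X(I) = 4*(-I + 5) = 4*(5 - I) = 20 - 4*I)
((-19 - 12)/((c + 11) + X(-5)))**3 = ((-19 - 12)/((-5 + 11) + (20 - 4*(-5))))**3 = (-31/(6 + (20 + 20)))**3 = (-31/(6 + 40))**3 = (-31/46)**3 = -29791/97336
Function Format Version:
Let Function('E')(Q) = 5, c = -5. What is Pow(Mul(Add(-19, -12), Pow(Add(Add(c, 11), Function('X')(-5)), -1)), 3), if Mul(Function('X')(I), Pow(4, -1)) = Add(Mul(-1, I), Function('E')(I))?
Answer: Rational(-29791, 97336) ≈ -0.30606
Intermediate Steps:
Function('X')(I) = Add(20, Mul(-4, I)) (Function('X')(I) = Mul(4, Add(Mul(-1, I), 5)) = Mul(4, Add(5, Mul(-1, I))) = Add(20, Mul(-4, I)))
Pow(Mul(Add(-19, -12), Pow(Add(Add(c, 11), Function('X')(-5)), -1)), 3) = Pow(Mul(Add(-19, -12), Pow(Add(Add(-5, 11), Add(20, Mul(-4, -5))), -1)), 3) = Pow(Mul(-31, Pow(Add(6, Add(20, 20)), -1)), 3) = Pow(Mul(-31, Pow(Add(6, 40), -1)), 3) = Pow(Mul(-31, Pow(46, -1)), 3) = Pow(Mul(-31, Rational(1, 46)), 3) = Pow(Rational(-31, 46), 3) = Rational(-29791, 97336)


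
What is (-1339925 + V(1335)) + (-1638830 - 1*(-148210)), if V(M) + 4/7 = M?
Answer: -19804474/7 ≈ -2.8292e+6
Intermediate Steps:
V(M) = -4/7 + M
(-1339925 + V(1335)) + (-1638830 - 1*(-148210)) = (-1339925 + (-4/7 + 1335)) + (-1638830 - 1*(-148210)) = (-1339925 + 9341/7) + (-1638830 + 148210) = -9370134/7 - 1490620 = -19804474/7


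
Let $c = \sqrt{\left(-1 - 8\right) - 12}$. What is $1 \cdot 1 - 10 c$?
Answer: $1 - 10 i \sqrt{21} \approx 1.0 - 45.826 i$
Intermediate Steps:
$c = i \sqrt{21}$ ($c = \sqrt{-9 - 12} = \sqrt{-21} = i \sqrt{21} \approx 4.5826 i$)
$1 \cdot 1 - 10 c = 1 \cdot 1 - 10 i \sqrt{21} = 1 - 10 i \sqrt{21}$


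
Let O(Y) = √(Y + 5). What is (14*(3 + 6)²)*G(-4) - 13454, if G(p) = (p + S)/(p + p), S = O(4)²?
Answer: -56651/4 ≈ -14163.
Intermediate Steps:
O(Y) = √(5 + Y)
S = 9 (S = (√(5 + 4))² = (√9)² = 3² = 9)
G(p) = (9 + p)/(2*p) (G(p) = (p + 9)/(p + p) = (9 + p)/((2*p)) = (9 + p)*(1/(2*p)) = (9 + p)/(2*p))
(14*(3 + 6)²)*G(-4) - 13454 = (14*(3 + 6)²)*((½)*(9 - 4)/(-4)) - 13454 = (14*9²)*((½)*(-¼)*5) - 13454 = (14*81)*(-5/8) - 13454 = 1134*(-5/8) - 13454 = -2835/4 - 13454 = -56651/4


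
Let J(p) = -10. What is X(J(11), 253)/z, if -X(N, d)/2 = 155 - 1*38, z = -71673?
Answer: 78/23891 ≈ 0.0032648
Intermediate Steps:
X(N, d) = -234 (X(N, d) = -2*(155 - 1*38) = -2*(155 - 38) = -2*117 = -234)
X(J(11), 253)/z = -234/(-71673) = -234*(-1/71673) = 78/23891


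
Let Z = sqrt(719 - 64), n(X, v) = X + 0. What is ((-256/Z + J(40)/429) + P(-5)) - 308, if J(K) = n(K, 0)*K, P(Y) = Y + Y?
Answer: -134822/429 - 256*sqrt(655)/655 ≈ -324.27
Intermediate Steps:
n(X, v) = X
P(Y) = 2*Y
J(K) = K**2 (J(K) = K*K = K**2)
Z = sqrt(655) ≈ 25.593
((-256/Z + J(40)/429) + P(-5)) - 308 = ((-256*sqrt(655)/655 + 40**2/429) + 2*(-5)) - 308 = ((-256*sqrt(655)/655 + 1600*(1/429)) - 10) - 308 = ((-256*sqrt(655)/655 + 1600/429) - 10) - 308 = ((1600/429 - 256*sqrt(655)/655) - 10) - 308 = (-2690/429 - 256*sqrt(655)/655) - 308 = -134822/429 - 256*sqrt(655)/655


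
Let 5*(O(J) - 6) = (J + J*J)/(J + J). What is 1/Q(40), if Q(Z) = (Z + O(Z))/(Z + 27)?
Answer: 670/501 ≈ 1.3373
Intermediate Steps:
O(J) = 6 + (J + J²)/(10*J) (O(J) = 6 + ((J + J*J)/(J + J))/5 = 6 + ((J + J²)/((2*J)))/5 = 6 + ((J + J²)*(1/(2*J)))/5 = 6 + ((J + J²)/(2*J))/5 = 6 + (J + J²)/(10*J))
Q(Z) = (61/10 + 11*Z/10)/(27 + Z) (Q(Z) = (Z + (61/10 + Z/10))/(Z + 27) = (61/10 + 11*Z/10)/(27 + Z))
1/Q(40) = 1/((61 + 11*40)/(10*(27 + 40))) = 1/((⅒)*(61 + 440)/67) = 1/((⅒)*(1/67)*501) = 1/(501/670) = 670/501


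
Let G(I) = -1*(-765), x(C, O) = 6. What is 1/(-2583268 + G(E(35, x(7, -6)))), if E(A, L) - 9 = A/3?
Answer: -1/2582503 ≈ -3.8722e-7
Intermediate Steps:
E(A, L) = 9 + A/3
G(I) = 765
1/(-2583268 + G(E(35, x(7, -6)))) = 1/(-2583268 + 765) = 1/(-2582503) = -1/2582503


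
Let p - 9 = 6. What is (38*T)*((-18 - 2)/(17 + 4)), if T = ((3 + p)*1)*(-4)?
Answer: 18240/7 ≈ 2605.7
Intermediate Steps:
p = 15 (p = 9 + 6 = 15)
T = -72 (T = ((3 + 15)*1)*(-4) = (18*1)*(-4) = 18*(-4) = -72)
(38*T)*((-18 - 2)/(17 + 4)) = (38*(-72))*((-18 - 2)/(17 + 4)) = -(-54720)/21 = -2736*(-20/21) = 18240/7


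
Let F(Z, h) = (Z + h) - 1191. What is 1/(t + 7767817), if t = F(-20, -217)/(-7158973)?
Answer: 7158973/55609592173369 ≈ 1.2874e-7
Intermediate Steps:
F(Z, h) = -1191 + Z + h
t = 1428/7158973 (t = (-1191 - 20 - 217)/(-7158973) = -1428*(-1/7158973) = 1428/7158973 ≈ 0.00019947)
1/(t + 7767817) = 1/(1428/7158973 + 7767817) = 1/(55609592173369/7158973) = 7158973/55609592173369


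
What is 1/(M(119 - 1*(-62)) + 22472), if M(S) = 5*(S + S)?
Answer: 1/24282 ≈ 4.1183e-5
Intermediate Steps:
M(S) = 10*S (M(S) = 5*(2*S) = 10*S)
1/(M(119 - 1*(-62)) + 22472) = 1/(10*(119 - 1*(-62)) + 22472) = 1/(10*(119 + 62) + 22472) = 1/(10*181 + 22472) = 1/(1810 + 22472) = 1/24282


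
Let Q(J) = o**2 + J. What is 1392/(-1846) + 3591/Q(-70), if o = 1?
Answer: -1120839/21229 ≈ -52.798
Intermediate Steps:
Q(J) = 1 + J (Q(J) = 1**2 + J = 1 + J)
1392/(-1846) + 3591/Q(-70) = 1392/(-1846) + 3591/(1 - 70) = 1392*(-1/1846) + 3591/(-69) = -696/923 + 3591*(-1/69) = -696/923 - 1197/23 = -1120839/21229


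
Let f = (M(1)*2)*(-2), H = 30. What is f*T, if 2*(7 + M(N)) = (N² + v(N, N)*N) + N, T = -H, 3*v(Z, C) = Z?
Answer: -700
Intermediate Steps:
v(Z, C) = Z/3
T = -30 (T = -1*30 = -30)
M(N) = -7 + N/2 + 2*N²/3 (M(N) = -7 + ((N² + (N/3)*N) + N)/2 = -7 + ((N² + N²/3) + N)/2 = -7 + (4*N²/3 + N)/2 = -7 + (N + 4*N²/3)/2 = -7 + (N/2 + 2*N²/3) = -7 + N/2 + 2*N²/3)
f = 70/3 (f = ((-7 + (½)*1 + (⅔)*1²)*2)*(-2) = ((-7 + ½ + (⅔)*1)*2)*(-2) = ((-7 + ½ + ⅔)*2)*(-2) = -35/6*2*(-2) = -35/3*(-2) = 70/3 ≈ 23.333)
f*T = (70/3)*(-30) = -700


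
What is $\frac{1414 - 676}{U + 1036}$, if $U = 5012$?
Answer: $\frac{41}{336} \approx 0.12202$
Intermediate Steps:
$\frac{1414 - 676}{U + 1036} = \frac{1414 - 676}{5012 + 1036} = \frac{738}{6048} = 738 \cdot \frac{1}{6048} = \frac{41}{336}$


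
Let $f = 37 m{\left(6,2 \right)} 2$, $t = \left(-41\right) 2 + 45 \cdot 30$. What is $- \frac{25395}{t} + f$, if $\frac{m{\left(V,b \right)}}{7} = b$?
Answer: $\frac{1288253}{1268} \approx 1016.0$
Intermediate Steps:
$m{\left(V,b \right)} = 7 b$
$t = 1268$ ($t = -82 + 1350 = 1268$)
$f = 1036$ ($f = 37 \cdot 7 \cdot 2 \cdot 2 = 37 \cdot 14 \cdot 2 = 518 \cdot 2 = 1036$)
$- \frac{25395}{t} + f = - \frac{25395}{1268} + 1036 = \frac{1288253}{1268}$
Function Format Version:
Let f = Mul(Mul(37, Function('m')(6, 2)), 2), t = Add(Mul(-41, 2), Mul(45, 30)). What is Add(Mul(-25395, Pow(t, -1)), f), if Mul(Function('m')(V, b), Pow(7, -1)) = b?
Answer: Rational(1288253, 1268) ≈ 1016.0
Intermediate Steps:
Function('m')(V, b) = Mul(7, b)
t = 1268 (t = Add(-82, 1350) = 1268)
f = 1036 (f = Mul(Mul(37, Mul(7, 2)), 2) = Mul(Mul(37, 14), 2) = Mul(518, 2) = 1036)
Add(Mul(-25395, Pow(t, -1)), f) = Add(Mul(-25395, Pow(1268, -1)), 1036) = Add(Mul(-25395, Rational(1, 1268)), 1036) = Add(Rational(-25395, 1268), 1036) = Rational(1288253, 1268)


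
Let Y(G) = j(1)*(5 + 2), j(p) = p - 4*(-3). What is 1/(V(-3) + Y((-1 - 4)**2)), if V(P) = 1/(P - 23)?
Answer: 26/2365 ≈ 0.010994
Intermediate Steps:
j(p) = 12 + p (j(p) = p + 12 = 12 + p)
Y(G) = 91 (Y(G) = (12 + 1)*(5 + 2) = 13*7 = 91)
V(P) = 1/(-23 + P)
1/(V(-3) + Y((-1 - 4)**2)) = 1/(1/(-23 - 3) + 91) = 1/(1/(-26) + 91) = 1/(-1/26 + 91) = 1/(2365/26) = 26/2365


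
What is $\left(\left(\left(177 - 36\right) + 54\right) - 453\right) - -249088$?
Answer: $248830$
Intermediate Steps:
$\left(\left(\left(177 - 36\right) + 54\right) - 453\right) - -249088 = \left(\left(141 + 54\right) - 453\right) + 249088 = \left(195 - 453\right) + 249088 = -258 + 249088 = 248830$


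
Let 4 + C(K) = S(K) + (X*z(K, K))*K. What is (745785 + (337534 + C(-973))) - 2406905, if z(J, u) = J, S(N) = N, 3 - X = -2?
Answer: 3409082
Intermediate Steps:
X = 5 (X = 3 - 1*(-2) = 3 + 2 = 5)
C(K) = -4 + K + 5*K² (C(K) = -4 + (K + (5*K)*K) = -4 + (K + 5*K²) = -4 + K + 5*K²)
(745785 + (337534 + C(-973))) - 2406905 = (745785 + (337534 + (-4 - 973 + 5*(-973)²))) - 2406905 = (745785 + (337534 + (-4 - 973 + 5*946729))) - 2406905 = (745785 + (337534 + (-4 - 973 + 4733645))) - 2406905 = (745785 + (337534 + 4732668)) - 2406905 = (745785 + 5070202) - 2406905 = 5815987 - 2406905 = 3409082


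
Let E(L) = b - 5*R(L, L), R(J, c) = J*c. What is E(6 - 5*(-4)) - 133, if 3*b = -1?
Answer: -10540/3 ≈ -3513.3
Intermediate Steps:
b = -1/3 (b = (1/3)*(-1) = -1/3 ≈ -0.33333)
E(L) = -1/3 - 5*L**2 (E(L) = -1/3 - 5*L*L = -1/3 - 5*L**2)
E(6 - 5*(-4)) - 133 = (-1/3 - 5*(6 - 5*(-4))**2) - 133 = (-1/3 - 5*(6 + 20)**2) - 133 = (-1/3 - 5*26**2) - 133 = (-1/3 - 5*676) - 133 = (-1/3 - 3380) - 133 = -10141/3 - 133 = -10540/3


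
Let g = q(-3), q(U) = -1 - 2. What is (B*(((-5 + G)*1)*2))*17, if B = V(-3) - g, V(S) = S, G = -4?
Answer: 0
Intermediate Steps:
q(U) = -3
g = -3
B = 0 (B = -3 - 1*(-3) = -3 + 3 = 0)
(B*(((-5 + G)*1)*2))*17 = (0*(((-5 - 4)*1)*2))*17 = (0*(-9*1*2))*17 = (0*(-9*2))*17 = (0*(-18))*17 = 0*17 = 0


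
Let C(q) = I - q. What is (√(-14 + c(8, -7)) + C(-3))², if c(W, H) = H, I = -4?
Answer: (1 - I*√21)² ≈ -20.0 - 9.1651*I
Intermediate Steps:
C(q) = -4 - q
(√(-14 + c(8, -7)) + C(-3))² = (√(-14 - 7) + (-4 - 1*(-3)))² = (√(-21) + (-4 + 3))² = (I*√21 - 1)² = (-1 + I*√21)²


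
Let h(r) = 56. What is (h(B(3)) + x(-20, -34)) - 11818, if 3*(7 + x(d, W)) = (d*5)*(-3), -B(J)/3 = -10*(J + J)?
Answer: -11669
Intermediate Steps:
B(J) = 60*J (B(J) = -(-30)*(J + J) = -(-30)*2*J = -(-60)*J = 60*J)
x(d, W) = -7 - 5*d (x(d, W) = -7 + ((d*5)*(-3))/3 = -7 + ((5*d)*(-3))/3 = -7 + (-15*d)/3 = -7 - 5*d)
(h(B(3)) + x(-20, -34)) - 11818 = (56 + (-7 - 5*(-20))) - 11818 = (56 + (-7 + 100)) - 11818 = (56 + 93) - 11818 = 149 - 11818 = -11669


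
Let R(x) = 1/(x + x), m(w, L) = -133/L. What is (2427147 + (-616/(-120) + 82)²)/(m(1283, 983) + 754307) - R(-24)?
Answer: 135494787773/41708455200 ≈ 3.2486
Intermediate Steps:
R(x) = 1/(2*x)
(2427147 + (-616/(-120) + 82)²)/(m(1283, 983) + 754307) - R(-24) = (2427147 + (-616/(-120) + 82)²)/(-133/983 + 754307) - 1/(2*(-24)) = (2427147 + (-616*(-1/120) + 82)²)/(-133*1/983 + 754307) - (-1)/(2*24) = (2427147 + (77/15 + 82)²)/(-133/983 + 754307) - 1*(-1/48) = (2427147 + (1307/15)²)/(741483648/983) + 1/48 = (2427147 + 1708249/225)*(983/741483648) + 1/48 = (547816324/225)*(983/741483648) + 1/48 = 134625861623/41708455200 + 1/48 = 135494787773/41708455200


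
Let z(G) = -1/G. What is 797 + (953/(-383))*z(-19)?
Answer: 5798816/7277 ≈ 796.87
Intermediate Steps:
797 + (953/(-383))*z(-19) = 797 + (953/(-383))*(-1/(-19)) = 797 + (953*(-1/383))*(-1*(-1/19)) = 797 - 953/383*1/19 = 797 - 953/7277 = 5798816/7277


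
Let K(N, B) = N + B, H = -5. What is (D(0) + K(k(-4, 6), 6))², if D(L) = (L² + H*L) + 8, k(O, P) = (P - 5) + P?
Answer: 441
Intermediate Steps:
k(O, P) = -5 + 2*P (k(O, P) = (-5 + P) + P = -5 + 2*P)
K(N, B) = B + N
D(L) = 8 + L² - 5*L (D(L) = (L² - 5*L) + 8 = 8 + L² - 5*L)
(D(0) + K(k(-4, 6), 6))² = ((8 + 0² - 5*0) + (6 + (-5 + 2*6)))² = ((8 + 0 + 0) + (6 + (-5 + 12)))² = (8 + (6 + 7))² = (8 + 13)² = 21² = 441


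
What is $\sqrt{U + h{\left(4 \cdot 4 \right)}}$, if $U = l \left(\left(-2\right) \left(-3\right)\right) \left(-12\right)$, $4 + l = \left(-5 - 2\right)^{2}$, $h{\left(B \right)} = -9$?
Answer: $57 i \approx 57.0 i$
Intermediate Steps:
$l = 45$ ($l = -4 + \left(-5 - 2\right)^{2} = -4 + \left(-7\right)^{2} = -4 + 49 = 45$)
$U = -3240$ ($U = 45 \left(\left(-2\right) \left(-3\right)\right) \left(-12\right) = 45 \cdot 6 \left(-12\right) = 270 \left(-12\right) = -3240$)
$\sqrt{U + h{\left(4 \cdot 4 \right)}} = \sqrt{-3240 - 9} = \sqrt{-3249} = 57 i$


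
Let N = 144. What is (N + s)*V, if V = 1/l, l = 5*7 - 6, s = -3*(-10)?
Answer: 6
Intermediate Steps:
s = 30
l = 29 (l = 35 - 6 = 29)
V = 1/29 ≈ 0.034483
(N + s)*V = (144 + 30)*(1/29) = 174*(1/29) = 6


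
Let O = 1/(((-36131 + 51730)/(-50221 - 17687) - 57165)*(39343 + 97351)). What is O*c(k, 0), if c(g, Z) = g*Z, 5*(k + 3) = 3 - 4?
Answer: 0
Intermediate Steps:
k = -16/5 (k = -3 + (3 - 4)/5 = -3 + (⅕)*(-1) = -3 - ⅕ = -16/5 ≈ -3.2000)
O = -33954/265321442309393 (O = 1/((15599/(-67908) - 57165)*136694) = 1/((15599*(-1/67908) - 57165)*136694) = 1/((-15599/67908 - 57165)*136694) = 1/(-3881976419/67908*136694) = 1/(-265321442309393/33954) = -33954/265321442309393 ≈ -1.2797e-10)
c(g, Z) = Z*g
O*c(k, 0) = -0*(-16)/5 = -33954/265321442309393*0 = 0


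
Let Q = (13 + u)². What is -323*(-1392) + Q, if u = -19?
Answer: 449652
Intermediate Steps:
Q = 36 (Q = (13 - 19)² = (-6)² = 36)
-323*(-1392) + Q = -323*(-1392) + 36 = 449616 + 36 = 449652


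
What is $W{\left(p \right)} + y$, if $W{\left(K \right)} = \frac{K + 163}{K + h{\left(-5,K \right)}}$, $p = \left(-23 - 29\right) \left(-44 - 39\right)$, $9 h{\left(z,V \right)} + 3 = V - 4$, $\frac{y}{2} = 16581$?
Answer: $\frac{1431080097}{43153} \approx 33163.0$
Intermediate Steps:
$y = 33162$ ($y = 2 \cdot 16581 = 33162$)
$h{\left(z,V \right)} = - \frac{7}{9} + \frac{V}{9}$ ($h{\left(z,V \right)} = - \frac{1}{3} + \frac{V - 4}{9} = - \frac{1}{3} + \frac{-4 + V}{9} = - \frac{1}{3} + \left(- \frac{4}{9} + \frac{V}{9}\right) = - \frac{7}{9} + \frac{V}{9}$)
$p = 4316$ ($p = \left(-52\right) \left(-83\right) = 4316$)
$W{\left(K \right)} = \frac{163 + K}{- \frac{7}{9} + \frac{10 K}{9}}$ ($W{\left(K \right)} = \frac{K + 163}{K + \left(- \frac{7}{9} + \frac{K}{9}\right)} = \frac{163 + K}{- \frac{7}{9} + \frac{10 K}{9}}$)
$W{\left(p \right)} + y = \frac{9 \left(163 + 4316\right)}{-7 + 10 \cdot 4316} + 33162 = 9 \frac{1}{-7 + 43160} \cdot 4479 + 33162 = 9 \cdot \frac{1}{43153} \cdot 4479 + 33162 = \frac{40311}{43153} + 33162 = \frac{1431080097}{43153}$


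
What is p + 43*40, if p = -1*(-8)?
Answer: 1728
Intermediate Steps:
p = 8
p + 43*40 = 8 + 43*40 = 8 + 1720 = 1728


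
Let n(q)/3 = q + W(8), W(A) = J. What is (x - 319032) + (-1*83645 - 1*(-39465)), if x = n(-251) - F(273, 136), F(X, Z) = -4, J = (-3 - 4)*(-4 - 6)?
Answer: -363751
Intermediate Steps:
J = 70 (J = -7*(-10) = 70)
W(A) = 70
n(q) = 210 + 3*q (n(q) = 3*(q + 70) = 3*(70 + q) = 210 + 3*q)
x = -539 (x = (210 + 3*(-251)) - 1*(-4) = (210 - 753) + 4 = -543 + 4 = -539)
(x - 319032) + (-1*83645 - 1*(-39465)) = (-539 - 319032) + (-1*83645 - 1*(-39465)) = -319571 + (-83645 + 39465) = -319571 - 44180 = -363751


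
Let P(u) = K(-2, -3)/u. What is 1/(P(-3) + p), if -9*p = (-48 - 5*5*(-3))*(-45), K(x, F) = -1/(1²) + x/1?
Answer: 1/136 ≈ 0.0073529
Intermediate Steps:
K(x, F) = -1 + x (K(x, F) = -1/1 + x*1 = -1*1 + x = -1 + x)
P(u) = -3/u (P(u) = (-1 - 2)/u = -3/u)
p = 135 (p = -(-48 - 5*5*(-3))*(-45)/9 = -(-48 - 25*(-3))*(-45)/9 = -(-48 + 75)*(-45)/9 = -3*(-45) = -⅑*(-1215) = 135)
1/(P(-3) + p) = 1/(-3/(-3) + 135) = 1/(-3*(-⅓) + 135) = 1/(1 + 135) = 1/136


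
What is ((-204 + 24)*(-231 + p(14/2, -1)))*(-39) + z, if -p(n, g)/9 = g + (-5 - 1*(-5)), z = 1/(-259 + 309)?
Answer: -77921999/50 ≈ -1.5584e+6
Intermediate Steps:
z = 1/50 ≈ 0.020000
p(n, g) = -9*g (p(n, g) = -9*(g + (-5 - 1*(-5))) = -9*(g + (-5 + 5)) = -9*(g + 0) = -9*g)
((-204 + 24)*(-231 + p(14/2, -1)))*(-39) + z = ((-204 + 24)*(-231 - 9*(-1)))*(-39) + 1/50 = -180*(-231 + 9)*(-39) + 1/50 = -180*(-222)*(-39) + 1/50 = 39960*(-39) + 1/50 = -1558440 + 1/50 = -77921999/50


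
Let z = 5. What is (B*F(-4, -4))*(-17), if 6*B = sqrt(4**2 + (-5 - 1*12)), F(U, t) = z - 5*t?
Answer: -425*I/6 ≈ -70.833*I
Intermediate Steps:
F(U, t) = 5 - 5*t
B = I/6 (B = sqrt(4**2 + (-5 - 1*12))/6 = sqrt(16 + (-5 - 12))/6 = sqrt(16 - 17)/6 = sqrt(-1)/6 = I/6 ≈ 0.16667*I)
(B*F(-4, -4))*(-17) = ((I/6)*(5 - 5*(-4)))*(-17) = ((I/6)*(5 + 20))*(-17) = ((I/6)*25)*(-17) = (25*I/6)*(-17) = -425*I/6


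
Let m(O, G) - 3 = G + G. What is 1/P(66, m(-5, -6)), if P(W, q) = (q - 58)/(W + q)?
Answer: -57/67 ≈ -0.85075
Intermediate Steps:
m(O, G) = 3 + 2*G (m(O, G) = 3 + (G + G) = 3 + 2*G)
P(W, q) = (-58 + q)/(W + q)
1/P(66, m(-5, -6)) = 1/((-58 + (3 + 2*(-6)))/(66 + (3 + 2*(-6)))) = 1/((-58 + (3 - 12))/(66 + (3 - 12))) = 1/((-58 - 9)/(66 - 9)) = 1/(-67/57) = -57/67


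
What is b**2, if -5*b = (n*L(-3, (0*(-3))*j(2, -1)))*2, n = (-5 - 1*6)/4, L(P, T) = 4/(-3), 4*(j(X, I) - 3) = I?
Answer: 484/225 ≈ 2.1511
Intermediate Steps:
j(X, I) = 3 + I/4
L(P, T) = -4/3 (L(P, T) = 4*(-1/3) = -4/3)
n = -11/4 (n = (-5 - 6)*(1/4) = -11*1/4 = -11/4 ≈ -2.7500)
b = -22/15 (b = -(-11/4*(-4/3))*2/5 = -11*2/15 = -1/5*22/3 = -22/15 ≈ -1.4667)
b**2 = (-22/15)**2 = 484/225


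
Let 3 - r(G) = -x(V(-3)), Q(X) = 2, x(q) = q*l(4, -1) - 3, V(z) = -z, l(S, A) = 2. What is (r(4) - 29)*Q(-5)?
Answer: -46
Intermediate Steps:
x(q) = -3 + 2*q (x(q) = q*2 - 3 = 2*q - 3 = -3 + 2*q)
r(G) = 6 (r(G) = 3 - (-1)*(-3 + 2*(-1*(-3))) = 3 - (-1)*(-3 + 2*3) = 3 - (-1)*(-3 + 6) = 3 - (-1)*3 = 3 - 1*(-3) = 3 + 3 = 6)
(r(4) - 29)*Q(-5) = (6 - 29)*2 = -23*2 = -46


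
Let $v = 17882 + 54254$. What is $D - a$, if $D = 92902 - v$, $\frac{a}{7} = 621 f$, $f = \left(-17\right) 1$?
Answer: $94665$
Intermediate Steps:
$f = -17$
$v = 72136$
$a = -73899$ ($a = 7 \cdot 621 \left(-17\right) = 7 \left(-10557\right) = -73899$)
$D = 20766$ ($D = 92902 - 72136 = 20766$)
$D - a = 20766 - -73899 = 20766 + 73899 = 94665$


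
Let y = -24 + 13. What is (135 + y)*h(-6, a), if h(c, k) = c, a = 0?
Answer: -744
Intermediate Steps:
y = -11
(135 + y)*h(-6, a) = (135 - 11)*(-6) = 124*(-6) = -744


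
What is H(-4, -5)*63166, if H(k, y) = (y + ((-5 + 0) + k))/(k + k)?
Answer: 221081/2 ≈ 1.1054e+5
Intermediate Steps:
H(k, y) = (-5 + k + y)/(2*k) (H(k, y) = (y + (-5 + k))/((2*k)) = (-5 + k + y)*(1/(2*k)) = (-5 + k + y)/(2*k))
H(-4, -5)*63166 = ((1/2)*(-5 - 4 - 5)/(-4))*63166 = ((1/2)*(-1/4)*(-14))*63166 = (7/4)*63166 = 221081/2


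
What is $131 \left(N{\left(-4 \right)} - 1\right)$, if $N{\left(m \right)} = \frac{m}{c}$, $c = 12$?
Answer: $- \frac{524}{3} \approx -174.67$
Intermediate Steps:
$N{\left(m \right)} = \frac{m}{12}$
$131 \left(N{\left(-4 \right)} - 1\right) = 131 \left(\frac{1}{12} \left(-4\right) - 1\right) = 131 \left(- \frac{1}{3} - 1\right) = 131 \left(- \frac{4}{3}\right) = - \frac{524}{3}$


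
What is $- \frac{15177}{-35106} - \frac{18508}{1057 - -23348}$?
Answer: $- \frac{93115721}{285587310} \approx -0.32605$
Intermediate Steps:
$- \frac{15177}{-35106} - \frac{18508}{1057 - -23348} = \left(-15177\right) \left(- \frac{1}{35106}\right) - \frac{18508}{1057 + 23348} = \frac{5059}{11702} - \frac{18508}{24405} = - \frac{93115721}{285587310}$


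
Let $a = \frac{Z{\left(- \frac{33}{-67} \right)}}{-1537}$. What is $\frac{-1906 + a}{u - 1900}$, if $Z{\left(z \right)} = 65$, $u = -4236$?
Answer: $\frac{2929587}{9431032} \approx 0.31063$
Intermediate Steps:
$a = - \frac{65}{1537}$ ($a = \frac{65}{-1537} = 65 \left(- \frac{1}{1537}\right) = - \frac{65}{1537} \approx -0.04229$)
$\frac{-1906 + a}{u - 1900} = \frac{-1906 - \frac{65}{1537}}{-4236 - 1900} = - \frac{2929587}{1537 \left(-6136\right)} = \left(- \frac{2929587}{1537}\right) \left(- \frac{1}{6136}\right) = \frac{2929587}{9431032}$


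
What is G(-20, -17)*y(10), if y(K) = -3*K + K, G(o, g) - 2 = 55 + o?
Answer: -740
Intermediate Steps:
G(o, g) = 57 + o (G(o, g) = 2 + (55 + o) = 57 + o)
y(K) = -2*K
G(-20, -17)*y(10) = (57 - 20)*(-2*10) = 37*(-20) = -740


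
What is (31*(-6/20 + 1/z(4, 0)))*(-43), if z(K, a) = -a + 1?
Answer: -9331/10 ≈ -933.10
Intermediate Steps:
z(K, a) = 1 - a
(31*(-6/20 + 1/z(4, 0)))*(-43) = (31*(-6/20 + 1/(1 - 1*0)))*(-43) = (31*(-6*1/20 + 1/(1 + 0)))*(-43) = (31*(-3/10 + 1/1))*(-43) = (31*(-3/10 + 1*1))*(-43) = (31*(-3/10 + 1))*(-43) = (31*(7/10))*(-43) = (217/10)*(-43) = -9331/10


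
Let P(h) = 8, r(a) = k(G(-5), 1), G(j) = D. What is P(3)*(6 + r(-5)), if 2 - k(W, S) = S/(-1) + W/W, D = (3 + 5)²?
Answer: 64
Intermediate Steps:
D = 64 (D = 8² = 64)
G(j) = 64
k(W, S) = 1 + S (k(W, S) = 2 - (S/(-1) + W/W) = 2 - (S*(-1) + 1) = 2 - (-S + 1) = 2 - (1 - S) = 2 + (-1 + S) = 1 + S)
r(a) = 2 (r(a) = 1 + 1 = 2)
P(3)*(6 + r(-5)) = 8*(6 + 2) = 8*8 = 64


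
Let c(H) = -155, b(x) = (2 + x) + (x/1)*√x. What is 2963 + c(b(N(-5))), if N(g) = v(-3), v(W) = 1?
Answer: 2808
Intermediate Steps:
N(g) = 1
b(x) = 2 + x + x^(3/2) (b(x) = (2 + x) + (x*1)*√x = (2 + x) + x*√x = (2 + x) + x^(3/2) = 2 + x + x^(3/2))
2963 + c(b(N(-5))) = 2963 - 155 = 2808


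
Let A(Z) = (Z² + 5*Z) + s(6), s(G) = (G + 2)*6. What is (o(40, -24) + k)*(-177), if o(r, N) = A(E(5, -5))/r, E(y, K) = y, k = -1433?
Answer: 5064147/20 ≈ 2.5321e+5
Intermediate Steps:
s(G) = 12 + 6*G (s(G) = (2 + G)*6 = 12 + 6*G)
A(Z) = 48 + Z² + 5*Z (A(Z) = (Z² + 5*Z) + (12 + 6*6) = (Z² + 5*Z) + (12 + 36) = (Z² + 5*Z) + 48 = 48 + Z² + 5*Z)
o(r, N) = 98/r (o(r, N) = (48 + 5² + 5*5)/r = (48 + 25 + 25)/r = 98/r)
(o(40, -24) + k)*(-177) = (98/40 - 1433)*(-177) = (98*(1/40) - 1433)*(-177) = (49/20 - 1433)*(-177) = -28611/20*(-177) = 5064147/20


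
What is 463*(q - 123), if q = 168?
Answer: 20835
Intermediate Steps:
463*(q - 123) = 463*(168 - 123) = 463*45 = 20835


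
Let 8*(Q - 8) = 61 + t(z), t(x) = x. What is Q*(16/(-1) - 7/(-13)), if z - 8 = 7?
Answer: -7035/26 ≈ -270.58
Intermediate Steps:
z = 15 (z = 8 + 7 = 15)
Q = 35/2 (Q = 8 + (61 + 15)/8 = 8 + (⅛)*76 = 8 + 19/2 = 35/2 ≈ 17.500)
Q*(16/(-1) - 7/(-13)) = 35*(16/(-1) - 7/(-13))/2 = 35*(16*(-1) - 7*(-1/13))/2 = 35*(-16 + 7/13)/2 = (35/2)*(-201/13) = -7035/26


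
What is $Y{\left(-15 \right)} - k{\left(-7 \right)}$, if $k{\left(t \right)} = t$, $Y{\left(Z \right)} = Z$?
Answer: $-8$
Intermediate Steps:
$Y{\left(-15 \right)} - k{\left(-7 \right)} = -15 - -7 = -15 + 7 = -8$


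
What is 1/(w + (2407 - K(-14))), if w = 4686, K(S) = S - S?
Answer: 1/7093 ≈ 0.00014098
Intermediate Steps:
K(S) = 0
1/(w + (2407 - K(-14))) = 1/(4686 + (2407 - 1*0)) = 1/(4686 + (2407 + 0)) = 1/(4686 + 2407) = 1/7093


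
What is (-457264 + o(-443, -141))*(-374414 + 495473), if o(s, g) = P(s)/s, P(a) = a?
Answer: -55355801517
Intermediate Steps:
o(s, g) = 1 (o(s, g) = s/s = 1)
(-457264 + o(-443, -141))*(-374414 + 495473) = (-457264 + 1)*(-374414 + 495473) = -457263*121059 = -55355801517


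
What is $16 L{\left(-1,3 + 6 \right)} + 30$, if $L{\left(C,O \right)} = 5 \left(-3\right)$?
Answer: $-210$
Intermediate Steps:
$L{\left(C,O \right)} = -15$
$16 L{\left(-1,3 + 6 \right)} + 30 = 16 \left(-15\right) + 30 = -240 + 30 = -210$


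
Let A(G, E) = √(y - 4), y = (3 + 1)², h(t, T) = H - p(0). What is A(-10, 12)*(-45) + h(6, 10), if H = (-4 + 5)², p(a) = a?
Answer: 1 - 90*√3 ≈ -154.88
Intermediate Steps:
H = 1 (H = 1² = 1)
h(t, T) = 1 (h(t, T) = 1 - 1*0 = 1 + 0 = 1)
y = 16 (y = 4² = 16)
A(G, E) = 2*√3 (A(G, E) = √(16 - 4) = √12 = 2*√3)
A(-10, 12)*(-45) + h(6, 10) = (2*√3)*(-45) + 1 = -90*√3 + 1 = 1 - 90*√3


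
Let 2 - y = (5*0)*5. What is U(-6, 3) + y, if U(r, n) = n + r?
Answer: -1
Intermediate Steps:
y = 2 (y = 2 - 5*0*5 = 2 - 0*5 = 2 - 1*0 = 2 + 0 = 2)
U(-6, 3) + y = (3 - 6) + 2 = -3 + 2 = -1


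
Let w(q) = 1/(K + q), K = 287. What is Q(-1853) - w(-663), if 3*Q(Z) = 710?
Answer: 266963/1128 ≈ 236.67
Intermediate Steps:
w(q) = 1/(287 + q)
Q(Z) = 710/3 (Q(Z) = (⅓)*710 = 710/3)
Q(-1853) - w(-663) = 710/3 - 1/(287 - 663) = 710/3 - 1/(-376) = 710/3 - 1*(-1/376) = 710/3 + 1/376 = 266963/1128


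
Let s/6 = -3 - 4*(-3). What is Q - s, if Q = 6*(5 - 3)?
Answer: -42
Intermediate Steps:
s = 54 (s = 6*(-3 - 4*(-3)) = 6*(-3 + 12) = 6*9 = 54)
Q = 12 (Q = 6*2 = 12)
Q - s = 12 - 1*54 = 12 - 54 = -42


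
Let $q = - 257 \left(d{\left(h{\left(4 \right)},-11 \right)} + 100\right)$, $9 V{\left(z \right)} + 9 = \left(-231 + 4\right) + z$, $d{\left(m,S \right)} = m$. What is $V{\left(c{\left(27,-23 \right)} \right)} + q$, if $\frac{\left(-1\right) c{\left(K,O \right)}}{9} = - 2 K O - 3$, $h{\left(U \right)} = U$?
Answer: $- \frac{251939}{9} \approx -27993.0$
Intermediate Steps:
$c{\left(K,O \right)} = 27 + 18 K O$ ($c{\left(K,O \right)} = - 9 \left(- 2 K O - 3\right) = - 9 \left(-3 - 2 K O\right) = 27 + 18 K O$)
$V{\left(z \right)} = - \frac{236}{9} + \frac{z}{9}$ ($V{\left(z \right)} = -1 + \frac{\left(-231 + 4\right) + z}{9} = -1 + \frac{-227 + z}{9} = -1 + \left(- \frac{227}{9} + \frac{z}{9}\right) = - \frac{236}{9} + \frac{z}{9}$)
$q = -26728$ ($q = - 257 \left(4 + 100\right) = \left(-257\right) 104 = -26728$)
$V{\left(c{\left(27,-23 \right)} \right)} + q = \left(- \frac{236}{9} + \frac{27 + 18 \cdot 27 \left(-23\right)}{9}\right) - 26728 = \left(- \frac{236}{9} + \frac{27 - 11178}{9}\right) - 26728 = \left(- \frac{236}{9} + \frac{1}{9} \left(-11151\right)\right) - 26728 = \left(- \frac{236}{9} - 1239\right) - 26728 = - \frac{11387}{9} - 26728 = - \frac{251939}{9}$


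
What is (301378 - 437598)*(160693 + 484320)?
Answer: -87863670860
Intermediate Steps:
(301378 - 437598)*(160693 + 484320) = -136220*645013 = -87863670860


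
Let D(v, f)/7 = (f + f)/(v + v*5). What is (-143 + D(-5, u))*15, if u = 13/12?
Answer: -25831/12 ≈ -2152.6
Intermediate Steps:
u = 13/12 (u = 13*(1/12) = 13/12 ≈ 1.0833)
D(v, f) = 7*f/(3*v) (D(v, f) = 7*((f + f)/(v + v*5)) = 7*((2*f)/(v + 5*v)) = 7*((2*f)/((6*v))) = 7*((2*f)*(1/(6*v))) = 7*(f/(3*v)) = 7*f/(3*v))
(-143 + D(-5, u))*15 = (-143 + (7/3)*(13/12)/(-5))*15 = (-143 + (7/3)*(13/12)*(-1/5))*15 = (-143 - 91/180)*15 = -25831/180*15 = -25831/12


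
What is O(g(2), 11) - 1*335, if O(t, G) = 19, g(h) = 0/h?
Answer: -316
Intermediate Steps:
g(h) = 0
O(g(2), 11) - 1*335 = 19 - 1*335 = 19 - 335 = -316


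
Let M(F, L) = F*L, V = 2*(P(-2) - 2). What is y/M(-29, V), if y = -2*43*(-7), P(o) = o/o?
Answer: 301/29 ≈ 10.379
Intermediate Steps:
P(o) = 1
V = -2 (V = 2*(1 - 2) = 2*(-1) = -2)
y = 602 (y = -86*(-7) = 602)
y/M(-29, V) = 602/((-29*(-2))) = 602/58 = 602*(1/58) = 301/29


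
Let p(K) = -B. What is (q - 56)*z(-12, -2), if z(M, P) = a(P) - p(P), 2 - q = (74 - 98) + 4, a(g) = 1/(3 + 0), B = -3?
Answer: 272/3 ≈ 90.667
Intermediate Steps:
a(g) = ⅓ (a(g) = 1/3 = ⅓)
q = 22 (q = 2 - ((74 - 98) + 4) = 2 - (-24 + 4) = 2 - 1*(-20) = 2 + 20 = 22)
p(K) = 3 (p(K) = -1*(-3) = 3)
z(M, P) = -8/3 (z(M, P) = ⅓ - 1*3 = ⅓ - 3 = -8/3)
(q - 56)*z(-12, -2) = (22 - 56)*(-8/3) = -34*(-8/3) = 272/3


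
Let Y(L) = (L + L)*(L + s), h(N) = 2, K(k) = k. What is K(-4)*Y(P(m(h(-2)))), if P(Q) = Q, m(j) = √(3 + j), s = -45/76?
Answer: -40 + 90*√5/19 ≈ -29.408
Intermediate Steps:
s = -45/76 (s = -45*1/76 = -45/76 ≈ -0.59210)
Y(L) = 2*L*(-45/76 + L) (Y(L) = (L + L)*(L - 45/76) = (2*L)*(-45/76 + L) = 2*L*(-45/76 + L))
K(-4)*Y(P(m(h(-2)))) = -2*√(3 + 2)*(-45 + 76*√(3 + 2))/19 = -2*√5*(-45 + 76*√5)/19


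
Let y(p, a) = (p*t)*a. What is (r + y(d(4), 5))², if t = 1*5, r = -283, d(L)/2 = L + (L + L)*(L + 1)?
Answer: 3674889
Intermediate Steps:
d(L) = 2*L + 4*L*(1 + L) (d(L) = 2*(L + (L + L)*(L + 1)) = 2*(L + (2*L)*(1 + L)) = 2*(L + 2*L*(1 + L)) = 2*L + 4*L*(1 + L))
t = 5
y(p, a) = 5*a*p (y(p, a) = (p*5)*a = (5*p)*a = 5*a*p)
(r + y(d(4), 5))² = (-283 + 5*5*(2*4*(3 + 2*4)))² = (-283 + 5*5*(2*4*(3 + 8)))² = (-283 + 5*5*(2*4*11))² = (-283 + 5*5*88)² = (-283 + 2200)² = 1917² = 3674889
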